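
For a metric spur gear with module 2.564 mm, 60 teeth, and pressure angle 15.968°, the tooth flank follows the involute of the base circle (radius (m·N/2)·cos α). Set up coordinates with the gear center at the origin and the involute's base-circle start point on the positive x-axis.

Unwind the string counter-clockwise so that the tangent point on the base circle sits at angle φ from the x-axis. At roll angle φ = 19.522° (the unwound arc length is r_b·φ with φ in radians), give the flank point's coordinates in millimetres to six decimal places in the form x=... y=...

pitch radius r_p = m·N/2 = 2.564·60/2 = 76.920000
base radius r_b = r_p·cos α = 76.920000·cos 15.968° = 73.952080
roll angle φ = 19.522° = 0.34072318 rad
x = r_b·(cos φ + φ·sin φ) = 73.952080·(0.94251325 + 0.34072318·0.33416878) = 78.120928
y = r_b·(sin φ − φ·cos φ) = 73.952080·(0.33416878 − 0.34072318·0.94251325) = 0.963793

x=78.120928 y=0.963793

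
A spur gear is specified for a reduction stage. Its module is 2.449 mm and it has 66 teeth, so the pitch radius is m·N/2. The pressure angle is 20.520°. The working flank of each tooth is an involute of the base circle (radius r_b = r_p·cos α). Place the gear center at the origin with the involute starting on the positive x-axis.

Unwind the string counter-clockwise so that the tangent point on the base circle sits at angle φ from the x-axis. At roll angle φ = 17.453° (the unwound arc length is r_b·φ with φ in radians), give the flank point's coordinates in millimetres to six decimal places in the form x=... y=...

x=79.119661 y=0.706512

pitch radius r_p = m·N/2 = 2.449·66/2 = 80.817000
base radius r_b = r_p·cos α = 80.817000·cos 20.520° = 75.689152
roll angle φ = 17.453° = 0.30461231 rad
x = r_b·(cos φ + φ·sin φ) = 75.689152·(0.95396330 + 0.30461231·0.29992336) = 79.119661
y = r_b·(sin φ − φ·cos φ) = 75.689152·(0.29992336 − 0.30461231·0.95396330) = 0.706512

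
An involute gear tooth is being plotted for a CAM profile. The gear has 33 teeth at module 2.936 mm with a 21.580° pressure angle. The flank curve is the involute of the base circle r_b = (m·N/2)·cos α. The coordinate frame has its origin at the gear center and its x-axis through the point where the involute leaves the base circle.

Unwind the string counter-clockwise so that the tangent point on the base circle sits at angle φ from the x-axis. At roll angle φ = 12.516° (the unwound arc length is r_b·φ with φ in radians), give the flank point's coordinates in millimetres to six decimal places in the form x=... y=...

pitch radius r_p = m·N/2 = 2.936·33/2 = 48.444000
base radius r_b = r_p·cos α = 48.444000·cos 21.580° = 45.048314
roll angle φ = 12.516° = 0.21844541 rad
x = r_b·(cos φ + φ·sin φ) = 45.048314·(0.97623553 + 0.21844541·0.21671224) = 46.110343
y = r_b·(sin φ − φ·cos φ) = 45.048314·(0.21671224 − 0.21844541·0.97623553) = 0.155780

x=46.110343 y=0.155780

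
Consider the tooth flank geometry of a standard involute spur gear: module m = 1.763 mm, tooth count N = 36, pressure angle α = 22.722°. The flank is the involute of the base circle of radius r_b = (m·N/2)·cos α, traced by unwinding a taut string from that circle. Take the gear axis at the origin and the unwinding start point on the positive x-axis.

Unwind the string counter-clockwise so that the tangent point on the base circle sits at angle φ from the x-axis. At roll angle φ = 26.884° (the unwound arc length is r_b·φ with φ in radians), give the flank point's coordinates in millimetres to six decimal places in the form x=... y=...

x=32.318121 y=0.985916

pitch radius r_p = m·N/2 = 1.763·36/2 = 31.734000
base radius r_b = r_p·cos α = 31.734000·cos 22.722° = 29.271119
roll angle φ = 26.884° = 0.46921432 rad
x = r_b·(cos φ + φ·sin φ) = 29.271119·(0.89192384 + 0.46921432·0.45218565) = 32.318121
y = r_b·(sin φ − φ·cos φ) = 29.271119·(0.45218565 − 0.46921432·0.89192384) = 0.985916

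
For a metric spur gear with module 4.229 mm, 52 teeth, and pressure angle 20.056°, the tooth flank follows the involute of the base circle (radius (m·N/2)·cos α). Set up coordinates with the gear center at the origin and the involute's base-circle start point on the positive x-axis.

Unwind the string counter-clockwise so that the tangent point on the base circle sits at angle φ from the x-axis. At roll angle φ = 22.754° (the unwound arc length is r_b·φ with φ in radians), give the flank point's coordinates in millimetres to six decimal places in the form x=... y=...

x=111.112658 y=2.122566

pitch radius r_p = m·N/2 = 4.229·52/2 = 109.954000
base radius r_b = r_p·cos α = 109.954000·cos 20.056° = 103.286157
roll angle φ = 22.754° = 0.39713222 rad
x = r_b·(cos φ + φ·sin φ) = 103.286157·(0.92217397 + 0.39713222·0.38677534) = 111.112658
y = r_b·(sin φ − φ·cos φ) = 103.286157·(0.38677534 − 0.39713222·0.92217397) = 2.122566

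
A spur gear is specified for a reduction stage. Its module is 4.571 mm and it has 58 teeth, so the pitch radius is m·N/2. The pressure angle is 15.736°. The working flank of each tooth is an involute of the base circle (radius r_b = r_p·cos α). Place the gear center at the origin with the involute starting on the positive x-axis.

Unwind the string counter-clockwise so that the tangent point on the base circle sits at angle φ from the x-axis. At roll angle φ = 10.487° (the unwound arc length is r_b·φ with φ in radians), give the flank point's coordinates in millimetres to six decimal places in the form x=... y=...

x=129.710234 y=0.259913

pitch radius r_p = m·N/2 = 4.571·58/2 = 132.559000
base radius r_b = r_p·cos α = 132.559000·cos 15.736° = 127.590892
roll angle φ = 10.487° = 0.18303268 rad
x = r_b·(cos φ + φ·sin φ) = 127.590892·(0.98329623 + 0.18303268·0.18201243) = 129.710234
y = r_b·(sin φ − φ·cos φ) = 127.590892·(0.18201243 − 0.18303268·0.98329623) = 0.259913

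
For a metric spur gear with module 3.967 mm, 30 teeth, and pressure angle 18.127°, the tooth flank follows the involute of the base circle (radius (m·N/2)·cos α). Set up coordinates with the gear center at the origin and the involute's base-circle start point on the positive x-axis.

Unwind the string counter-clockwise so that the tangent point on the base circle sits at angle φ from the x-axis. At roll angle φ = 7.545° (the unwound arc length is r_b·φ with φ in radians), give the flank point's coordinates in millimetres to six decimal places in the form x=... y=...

x=57.039928 y=0.042972

pitch radius r_p = m·N/2 = 3.967·30/2 = 59.505000
base radius r_b = r_p·cos α = 59.505000·cos 18.127° = 56.551721
roll angle φ = 7.545° = 0.13168509 rad
x = r_b·(cos φ + φ·sin φ) = 56.551721·(0.99134204 + 0.13168509·0.13130483) = 57.039928
y = r_b·(sin φ − φ·cos φ) = 56.551721·(0.13130483 − 0.13168509·0.99134204) = 0.042972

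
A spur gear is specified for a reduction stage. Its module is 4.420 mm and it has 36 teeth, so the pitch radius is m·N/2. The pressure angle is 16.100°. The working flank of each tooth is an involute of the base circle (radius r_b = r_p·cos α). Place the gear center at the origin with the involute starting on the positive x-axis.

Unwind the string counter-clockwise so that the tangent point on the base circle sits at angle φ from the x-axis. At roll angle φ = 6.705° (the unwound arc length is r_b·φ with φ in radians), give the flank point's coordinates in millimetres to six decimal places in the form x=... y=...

x=76.961207 y=0.040778

pitch radius r_p = m·N/2 = 4.420·36/2 = 79.560000
base radius r_b = r_p·cos α = 79.560000·cos 16.100° = 76.439590
roll angle φ = 6.705° = 0.11702433 rad
x = r_b·(cos φ + φ·sin φ) = 76.439590·(0.99316046 + 0.11702433·0.11675741) = 76.961207
y = r_b·(sin φ − φ·cos φ) = 76.439590·(0.11675741 − 0.11702433·0.99316046) = 0.040778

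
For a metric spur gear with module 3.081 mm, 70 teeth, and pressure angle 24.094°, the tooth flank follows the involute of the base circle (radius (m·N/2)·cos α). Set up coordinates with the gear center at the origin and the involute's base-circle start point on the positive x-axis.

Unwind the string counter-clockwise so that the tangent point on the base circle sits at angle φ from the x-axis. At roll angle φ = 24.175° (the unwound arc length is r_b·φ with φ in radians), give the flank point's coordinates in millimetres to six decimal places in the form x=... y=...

x=106.816464 y=2.421201

pitch radius r_p = m·N/2 = 3.081·70/2 = 107.835000
base radius r_b = r_p·cos α = 107.835000·cos 24.094° = 98.440084
roll angle φ = 24.175° = 0.42193335 rad
x = r_b·(cos φ + φ·sin φ) = 98.440084·(0.91229889 + 0.42193335·0.40952501) = 106.816464
y = r_b·(sin φ − φ·cos φ) = 98.440084·(0.40952501 − 0.42193335·0.91229889) = 2.421201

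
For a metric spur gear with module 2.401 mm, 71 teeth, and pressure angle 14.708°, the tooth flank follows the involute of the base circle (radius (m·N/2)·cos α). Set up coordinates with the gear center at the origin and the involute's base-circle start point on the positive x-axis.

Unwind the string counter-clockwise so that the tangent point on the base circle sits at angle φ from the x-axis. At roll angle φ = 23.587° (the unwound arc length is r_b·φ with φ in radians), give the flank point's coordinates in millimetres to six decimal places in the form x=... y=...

x=89.135211 y=1.884961

pitch radius r_p = m·N/2 = 2.401·71/2 = 85.235500
base radius r_b = r_p·cos α = 85.235500·cos 14.708° = 82.442530
roll angle φ = 23.587° = 0.41167081 rad
x = r_b·(cos φ + φ·sin φ) = 82.442530·(0.91645354 + 0.41167081·0.40014111) = 89.135211
y = r_b·(sin φ − φ·cos φ) = 82.442530·(0.40014111 − 0.41167081·0.91645354) = 1.884961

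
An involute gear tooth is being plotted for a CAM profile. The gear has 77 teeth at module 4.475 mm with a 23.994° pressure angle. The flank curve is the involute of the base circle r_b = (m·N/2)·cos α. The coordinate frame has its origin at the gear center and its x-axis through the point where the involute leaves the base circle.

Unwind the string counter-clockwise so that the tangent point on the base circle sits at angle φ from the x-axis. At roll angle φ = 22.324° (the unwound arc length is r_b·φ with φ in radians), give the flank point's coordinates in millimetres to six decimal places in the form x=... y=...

x=168.897566 y=3.056495

pitch radius r_p = m·N/2 = 4.475·77/2 = 172.287500
base radius r_b = r_p·cos α = 172.287500·cos 23.994° = 157.399800
roll angle φ = 22.324° = 0.38962730 rad
x = r_b·(cos φ + φ·sin φ) = 157.399800·(0.92505069 + 0.38962730·0.37984368) = 168.897566
y = r_b·(sin φ − φ·cos φ) = 157.399800·(0.37984368 − 0.38962730·0.92505069) = 3.056495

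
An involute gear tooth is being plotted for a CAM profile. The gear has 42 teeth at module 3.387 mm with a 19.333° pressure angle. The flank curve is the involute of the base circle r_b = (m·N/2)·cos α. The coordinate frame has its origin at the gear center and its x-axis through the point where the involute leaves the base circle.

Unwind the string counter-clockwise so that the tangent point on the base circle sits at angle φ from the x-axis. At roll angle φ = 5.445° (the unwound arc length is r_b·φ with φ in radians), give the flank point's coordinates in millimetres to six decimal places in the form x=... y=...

x=67.418569 y=0.019184

pitch radius r_p = m·N/2 = 3.387·42/2 = 71.127000
base radius r_b = r_p·cos α = 71.127000·cos 19.333° = 67.116179
roll angle φ = 5.445° = 0.09503318 rad
x = r_b·(cos φ + φ·sin φ) = 67.116179·(0.99548775 + 0.09503318·0.09489020) = 67.418569
y = r_b·(sin φ − φ·cos φ) = 67.116179·(0.09489020 − 0.09503318·0.99548775) = 0.019184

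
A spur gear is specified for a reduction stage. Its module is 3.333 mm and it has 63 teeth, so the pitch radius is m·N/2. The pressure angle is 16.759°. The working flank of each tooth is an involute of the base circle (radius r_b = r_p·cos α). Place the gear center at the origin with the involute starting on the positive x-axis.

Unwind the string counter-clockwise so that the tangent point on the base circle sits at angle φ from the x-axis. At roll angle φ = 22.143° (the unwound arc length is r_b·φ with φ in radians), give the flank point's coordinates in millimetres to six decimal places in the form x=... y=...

pitch radius r_p = m·N/2 = 3.333·63/2 = 104.989500
base radius r_b = r_p·cos α = 104.989500·cos 16.759° = 100.530184
roll angle φ = 22.143° = 0.38646826 rad
x = r_b·(cos φ + φ·sin φ) = 100.530184·(0.92624602 + 0.38646826·0.37691951) = 107.759656
y = r_b·(sin φ − φ·cos φ) = 100.530184·(0.37691951 − 0.38646826·0.92624602) = 1.905532

x=107.759656 y=1.905532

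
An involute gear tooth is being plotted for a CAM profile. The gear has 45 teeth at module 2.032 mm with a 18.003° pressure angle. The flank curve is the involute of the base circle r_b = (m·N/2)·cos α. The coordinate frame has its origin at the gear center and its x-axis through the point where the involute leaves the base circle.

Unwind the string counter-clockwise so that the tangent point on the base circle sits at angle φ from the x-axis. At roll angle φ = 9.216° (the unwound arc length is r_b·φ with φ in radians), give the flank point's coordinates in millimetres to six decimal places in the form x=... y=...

pitch radius r_p = m·N/2 = 2.032·45/2 = 45.720000
base radius r_b = r_p·cos α = 45.720000·cos 18.003° = 43.481564
roll angle φ = 9.216° = 0.16084954 rad
x = r_b·(cos φ + φ·sin φ) = 43.481564·(0.98709158 + 0.16084954·0.16015684) = 44.040421
y = r_b·(sin φ − φ·cos φ) = 43.481564·(0.16015684 − 0.16084954·0.98709158) = 0.060162

x=44.040421 y=0.060162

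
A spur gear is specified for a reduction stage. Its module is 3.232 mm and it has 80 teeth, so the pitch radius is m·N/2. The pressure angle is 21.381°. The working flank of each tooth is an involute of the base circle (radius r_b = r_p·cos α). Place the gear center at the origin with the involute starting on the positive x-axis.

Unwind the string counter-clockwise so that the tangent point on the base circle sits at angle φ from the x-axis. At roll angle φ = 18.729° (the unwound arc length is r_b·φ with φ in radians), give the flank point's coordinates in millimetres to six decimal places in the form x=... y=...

pitch radius r_p = m·N/2 = 3.232·80/2 = 129.280000
base radius r_b = r_p·cos α = 129.280000·cos 21.381° = 120.382532
roll angle φ = 18.729° = 0.32688272 rad
x = r_b·(cos φ + φ·sin φ) = 120.382532·(0.94704788 + 0.32688272·0.32109238) = 126.643318
y = r_b·(sin φ − φ·cos φ) = 120.382532·(0.32109238 − 0.32688272·0.94704788) = 1.386661

x=126.643318 y=1.386661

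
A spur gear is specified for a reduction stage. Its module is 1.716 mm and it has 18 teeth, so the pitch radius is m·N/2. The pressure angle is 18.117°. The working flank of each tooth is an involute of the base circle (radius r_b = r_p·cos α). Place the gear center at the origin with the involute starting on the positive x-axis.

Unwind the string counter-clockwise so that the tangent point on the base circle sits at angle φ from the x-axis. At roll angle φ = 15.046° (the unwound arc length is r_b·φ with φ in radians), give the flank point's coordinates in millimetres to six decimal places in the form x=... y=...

pitch radius r_p = m·N/2 = 1.716·18/2 = 15.444000
base radius r_b = r_p·cos α = 15.444000·cos 18.117° = 14.678341
roll angle φ = 15.046° = 0.26260224 rad
x = r_b·(cos φ + φ·sin φ) = 14.678341·(0.96571772 + 0.26260224·0.25959446) = 15.175757
y = r_b·(sin φ − φ·cos φ) = 14.678341·(0.25959446 − 0.26260224·0.96571772) = 0.087994

x=15.175757 y=0.087994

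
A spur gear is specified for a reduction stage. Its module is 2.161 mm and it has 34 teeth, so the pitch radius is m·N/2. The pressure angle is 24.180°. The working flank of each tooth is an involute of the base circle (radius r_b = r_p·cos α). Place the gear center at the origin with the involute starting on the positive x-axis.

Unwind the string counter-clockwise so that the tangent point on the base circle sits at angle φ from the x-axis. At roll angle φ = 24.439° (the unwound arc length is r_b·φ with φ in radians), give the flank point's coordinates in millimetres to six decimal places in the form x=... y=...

pitch radius r_p = m·N/2 = 2.161·34/2 = 36.737000
base radius r_b = r_p·cos α = 36.737000·cos 24.180° = 33.513811
roll angle φ = 24.439° = 0.42654102 rad
x = r_b·(cos φ + φ·sin φ) = 33.513811·(0.91040226 + 0.42654102·0.41372422) = 36.425244
y = r_b·(sin φ − φ·cos φ) = 33.513811·(0.41372422 − 0.42654102·0.91040226) = 0.851261

x=36.425244 y=0.851261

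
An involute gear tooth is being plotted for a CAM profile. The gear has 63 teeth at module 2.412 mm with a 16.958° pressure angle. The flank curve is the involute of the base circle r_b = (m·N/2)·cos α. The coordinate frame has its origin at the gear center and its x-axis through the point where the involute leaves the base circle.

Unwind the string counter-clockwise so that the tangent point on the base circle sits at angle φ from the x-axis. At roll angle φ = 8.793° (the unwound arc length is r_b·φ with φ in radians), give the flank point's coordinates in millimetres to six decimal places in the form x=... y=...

x=73.525170 y=0.087353

pitch radius r_p = m·N/2 = 2.412·63/2 = 75.978000
base radius r_b = r_p·cos α = 75.978000·cos 16.958° = 72.674387
roll angle φ = 8.793° = 0.15346680 rad
x = r_b·(cos φ + φ·sin φ) = 72.674387·(0.98824706 + 0.15346680·0.15286510) = 73.525170
y = r_b·(sin φ − φ·cos φ) = 72.674387·(0.15286510 − 0.15346680·0.98824706) = 0.087353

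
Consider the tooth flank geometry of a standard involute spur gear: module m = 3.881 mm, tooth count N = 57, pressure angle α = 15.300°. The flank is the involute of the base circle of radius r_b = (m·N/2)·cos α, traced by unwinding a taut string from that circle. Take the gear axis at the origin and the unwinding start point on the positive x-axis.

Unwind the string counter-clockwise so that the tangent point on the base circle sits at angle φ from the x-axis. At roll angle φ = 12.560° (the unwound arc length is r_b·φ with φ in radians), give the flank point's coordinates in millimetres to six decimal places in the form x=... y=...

pitch radius r_p = m·N/2 = 3.881·57/2 = 110.608500
base radius r_b = r_p·cos α = 110.608500·cos 15.300° = 106.688249
roll angle φ = 12.560° = 0.21921335 rad
x = r_b·(cos φ + φ·sin φ) = 106.688249·(0.97606882 + 0.21921335·0.21746187) = 109.220960
y = r_b·(sin φ − φ·cos φ) = 106.688249·(0.21746187 − 0.21921335·0.97606882) = 0.372828

x=109.220960 y=0.372828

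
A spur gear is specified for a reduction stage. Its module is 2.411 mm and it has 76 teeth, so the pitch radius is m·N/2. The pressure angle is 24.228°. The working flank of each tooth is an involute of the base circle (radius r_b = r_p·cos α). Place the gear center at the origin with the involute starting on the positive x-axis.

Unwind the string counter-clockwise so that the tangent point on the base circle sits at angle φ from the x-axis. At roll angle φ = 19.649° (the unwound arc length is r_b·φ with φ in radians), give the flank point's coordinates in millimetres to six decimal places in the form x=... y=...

x=88.317706 y=1.110078

pitch radius r_p = m·N/2 = 2.411·76/2 = 91.618000
base radius r_b = r_p·cos α = 91.618000·cos 24.228° = 83.548257
roll angle φ = 19.649° = 0.34293974 rad
x = r_b·(cos φ + φ·sin φ) = 83.548257·(0.94177023 + 0.34293974·0.33625711) = 88.317706
y = r_b·(sin φ − φ·cos φ) = 83.548257·(0.33625711 − 0.34293974·0.94177023) = 1.110078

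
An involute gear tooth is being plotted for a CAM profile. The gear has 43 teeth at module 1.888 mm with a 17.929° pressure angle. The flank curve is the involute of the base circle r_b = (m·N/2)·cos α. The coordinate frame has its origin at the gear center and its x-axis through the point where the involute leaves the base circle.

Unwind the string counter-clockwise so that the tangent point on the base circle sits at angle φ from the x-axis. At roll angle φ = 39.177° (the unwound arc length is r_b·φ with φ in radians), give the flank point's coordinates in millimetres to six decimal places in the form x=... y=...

x=46.620967 y=3.926297

pitch radius r_p = m·N/2 = 1.888·43/2 = 40.592000
base radius r_b = r_p·cos α = 40.592000·cos 17.929° = 38.620800
roll angle φ = 39.177° = 0.68376764 rad
x = r_b·(cos φ + φ·sin φ) = 38.620800·(0.77519814 + 0.68376764·0.63171817) = 46.620967
y = r_b·(sin φ − φ·cos φ) = 38.620800·(0.63171817 − 0.68376764·0.77519814) = 3.926297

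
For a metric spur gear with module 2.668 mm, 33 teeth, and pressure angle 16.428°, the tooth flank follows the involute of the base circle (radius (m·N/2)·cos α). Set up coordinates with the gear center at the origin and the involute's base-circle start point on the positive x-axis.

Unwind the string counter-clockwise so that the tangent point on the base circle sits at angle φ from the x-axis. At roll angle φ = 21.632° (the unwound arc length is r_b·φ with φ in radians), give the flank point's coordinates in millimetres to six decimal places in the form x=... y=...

x=45.127886 y=0.746734

pitch radius r_p = m·N/2 = 2.668·33/2 = 44.022000
base radius r_b = r_p·cos α = 44.022000·cos 16.428° = 42.224841
roll angle φ = 21.632° = 0.37754962 rad
x = r_b·(cos φ + φ·sin φ) = 42.224841·(0.92957074 + 0.37754962·0.36864378) = 45.127886
y = r_b·(sin φ − φ·cos φ) = 42.224841·(0.36864378 − 0.37754962·0.92957074) = 0.746734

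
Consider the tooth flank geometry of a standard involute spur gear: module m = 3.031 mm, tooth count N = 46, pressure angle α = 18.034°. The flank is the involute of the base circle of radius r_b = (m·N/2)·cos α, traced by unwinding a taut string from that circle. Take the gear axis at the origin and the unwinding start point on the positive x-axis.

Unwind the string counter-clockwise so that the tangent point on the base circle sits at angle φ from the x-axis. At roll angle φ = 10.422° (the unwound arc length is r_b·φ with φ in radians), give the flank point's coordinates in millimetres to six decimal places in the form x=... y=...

pitch radius r_p = m·N/2 = 3.031·46/2 = 69.713000
base radius r_b = r_p·cos α = 69.713000·cos 18.034° = 66.288208
roll angle φ = 10.422° = 0.18189821 rad
x = r_b·(cos φ + φ·sin φ) = 66.288208·(0.98350208 + 0.18189821·0.18089680) = 67.375791
y = r_b·(sin φ − φ·cos φ) = 66.288208·(0.18089680 − 0.18189821·0.98350208) = 0.132545

x=67.375791 y=0.132545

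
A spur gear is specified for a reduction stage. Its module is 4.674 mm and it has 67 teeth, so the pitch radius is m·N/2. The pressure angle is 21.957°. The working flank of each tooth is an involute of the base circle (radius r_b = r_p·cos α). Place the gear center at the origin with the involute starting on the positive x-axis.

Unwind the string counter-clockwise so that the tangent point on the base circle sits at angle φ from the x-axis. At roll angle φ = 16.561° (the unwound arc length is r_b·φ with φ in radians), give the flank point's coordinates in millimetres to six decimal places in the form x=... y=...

pitch radius r_p = m·N/2 = 4.674·67/2 = 156.579000
base radius r_b = r_p·cos α = 156.579000·cos 21.957° = 145.221500
roll angle φ = 16.561° = 0.28904398 rad
x = r_b·(cos φ + φ·sin φ) = 145.221500·(0.95851681 + 0.28904398·0.28503599) = 151.161750
y = r_b·(sin φ − φ·cos φ) = 145.221500·(0.28503599 − 0.28904398·0.95851681) = 1.159228

x=151.161750 y=1.159228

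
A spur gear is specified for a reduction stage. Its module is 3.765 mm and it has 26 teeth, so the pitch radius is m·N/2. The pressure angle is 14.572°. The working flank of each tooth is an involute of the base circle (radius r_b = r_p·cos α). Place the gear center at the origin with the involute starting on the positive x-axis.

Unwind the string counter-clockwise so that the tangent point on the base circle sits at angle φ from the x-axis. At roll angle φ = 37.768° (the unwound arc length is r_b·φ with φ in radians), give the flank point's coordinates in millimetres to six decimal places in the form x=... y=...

x=56.570849 y=4.329143

pitch radius r_p = m·N/2 = 3.765·26/2 = 48.945000
base radius r_b = r_p·cos α = 48.945000·cos 14.572° = 47.370549
roll angle φ = 37.768° = 0.65917595 rad
x = r_b·(cos φ + φ·sin φ) = 47.370549·(0.79049720 + 0.65917595·0.61246565) = 56.570849
y = r_b·(sin φ − φ·cos φ) = 47.370549·(0.61246565 − 0.65917595·0.79049720) = 4.329143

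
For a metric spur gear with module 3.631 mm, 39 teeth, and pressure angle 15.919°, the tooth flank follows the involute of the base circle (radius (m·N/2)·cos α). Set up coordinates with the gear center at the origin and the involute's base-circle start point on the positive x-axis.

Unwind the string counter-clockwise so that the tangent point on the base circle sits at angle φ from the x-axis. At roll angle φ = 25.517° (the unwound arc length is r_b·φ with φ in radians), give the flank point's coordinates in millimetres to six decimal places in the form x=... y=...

pitch radius r_p = m·N/2 = 3.631·39/2 = 70.804500
base radius r_b = r_p·cos α = 70.804500·cos 15.919° = 68.089176
roll angle φ = 25.517° = 0.44535567 rad
x = r_b·(cos φ + φ·sin φ) = 68.089176·(0.90245751 + 0.44535567·0.43077888) = 74.510484
y = r_b·(sin φ − φ·cos φ) = 68.089176·(0.43077888 − 0.44535567·0.90245751) = 1.965347

x=74.510484 y=1.965347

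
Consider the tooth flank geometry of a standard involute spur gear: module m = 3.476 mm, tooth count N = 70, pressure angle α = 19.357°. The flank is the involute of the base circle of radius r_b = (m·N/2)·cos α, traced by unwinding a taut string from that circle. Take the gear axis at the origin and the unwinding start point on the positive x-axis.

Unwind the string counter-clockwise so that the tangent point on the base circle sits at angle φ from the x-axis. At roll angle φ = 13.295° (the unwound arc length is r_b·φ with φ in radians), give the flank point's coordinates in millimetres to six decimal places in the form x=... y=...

x=117.831432 y=0.475458

pitch radius r_p = m·N/2 = 3.476·70/2 = 121.660000
base radius r_b = r_p·cos α = 121.660000·cos 19.357° = 114.782764
roll angle φ = 13.295° = 0.23204152 rad
x = r_b·(cos φ + φ·sin φ) = 114.782764·(0.97319894 + 0.23204152·0.22996481) = 117.831432
y = r_b·(sin φ − φ·cos φ) = 114.782764·(0.22996481 − 0.23204152·0.97319894) = 0.475458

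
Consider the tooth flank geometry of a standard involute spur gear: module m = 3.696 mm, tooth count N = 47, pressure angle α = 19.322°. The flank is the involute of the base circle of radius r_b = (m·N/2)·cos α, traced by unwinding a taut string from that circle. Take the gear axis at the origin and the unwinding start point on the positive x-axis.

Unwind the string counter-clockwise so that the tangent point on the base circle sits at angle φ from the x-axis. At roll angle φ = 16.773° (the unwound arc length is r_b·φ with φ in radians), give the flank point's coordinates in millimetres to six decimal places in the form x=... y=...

pitch radius r_p = m·N/2 = 3.696·47/2 = 86.856000
base radius r_b = r_p·cos α = 86.856000·cos 19.322° = 81.963747
roll angle φ = 16.773° = 0.29274408 rad
x = r_b·(cos φ + φ·sin φ) = 81.963747·(0.95745559 + 0.29274408·0.28858064) = 85.400967
y = r_b·(sin φ − φ·cos φ) = 81.963747·(0.28858064 − 0.29274408·0.95745559) = 0.679577

x=85.400967 y=0.679577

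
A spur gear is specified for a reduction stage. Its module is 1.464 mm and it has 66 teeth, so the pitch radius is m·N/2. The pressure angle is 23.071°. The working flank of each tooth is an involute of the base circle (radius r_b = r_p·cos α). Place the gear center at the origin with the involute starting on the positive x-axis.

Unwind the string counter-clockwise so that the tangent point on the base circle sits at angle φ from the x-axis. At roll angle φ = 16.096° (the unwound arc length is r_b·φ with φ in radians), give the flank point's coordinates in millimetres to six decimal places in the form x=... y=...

pitch radius r_p = m·N/2 = 1.464·66/2 = 48.312000
base radius r_b = r_p·cos α = 48.312000·cos 23.071° = 44.448004
roll angle φ = 16.096° = 0.28092820 rad
x = r_b·(cos φ + φ·sin φ) = 44.448004·(0.96079851 + 0.28092820·0.27724758) = 46.167483
y = r_b·(sin φ − φ·cos φ) = 44.448004·(0.27724758 − 0.28092820·0.96079851) = 0.325901

x=46.167483 y=0.325901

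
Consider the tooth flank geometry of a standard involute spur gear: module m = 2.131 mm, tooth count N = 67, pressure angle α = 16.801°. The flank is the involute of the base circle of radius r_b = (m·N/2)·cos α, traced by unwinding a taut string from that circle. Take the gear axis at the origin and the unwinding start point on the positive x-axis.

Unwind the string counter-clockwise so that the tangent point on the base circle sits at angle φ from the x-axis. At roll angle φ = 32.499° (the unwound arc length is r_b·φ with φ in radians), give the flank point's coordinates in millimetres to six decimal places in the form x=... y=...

x=78.466451 y=4.025003

pitch radius r_p = m·N/2 = 2.131·67/2 = 71.388500
base radius r_b = r_p·cos α = 71.388500·cos 16.801° = 68.341243
roll angle φ = 32.499° = 0.56721455 rad
x = r_b·(cos φ + φ·sin φ) = 68.341243·(0.84340082 + 0.56721455·0.53728489) = 78.466451
y = r_b·(sin φ − φ·cos φ) = 68.341243·(0.53728489 − 0.56721455·0.84340082) = 4.025003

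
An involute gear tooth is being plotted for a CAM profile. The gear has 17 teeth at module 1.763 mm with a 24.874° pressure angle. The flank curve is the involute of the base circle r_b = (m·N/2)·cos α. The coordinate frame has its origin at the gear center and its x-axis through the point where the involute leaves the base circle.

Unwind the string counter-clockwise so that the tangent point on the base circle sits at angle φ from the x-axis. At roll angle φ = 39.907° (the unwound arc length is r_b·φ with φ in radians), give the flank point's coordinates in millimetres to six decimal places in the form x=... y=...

pitch radius r_p = m·N/2 = 1.763·17/2 = 14.985500
base radius r_b = r_p·cos α = 14.985500·cos 24.874° = 13.595370
roll angle φ = 39.907° = 0.69650854 rad
x = r_b·(cos φ + φ·sin φ) = 13.595370·(0.76708678 + 0.69650854·0.64154335) = 16.503789
y = r_b·(sin φ − φ·cos φ) = 13.595370·(0.64154335 − 0.69650854·0.76708678) = 1.458251

x=16.503789 y=1.458251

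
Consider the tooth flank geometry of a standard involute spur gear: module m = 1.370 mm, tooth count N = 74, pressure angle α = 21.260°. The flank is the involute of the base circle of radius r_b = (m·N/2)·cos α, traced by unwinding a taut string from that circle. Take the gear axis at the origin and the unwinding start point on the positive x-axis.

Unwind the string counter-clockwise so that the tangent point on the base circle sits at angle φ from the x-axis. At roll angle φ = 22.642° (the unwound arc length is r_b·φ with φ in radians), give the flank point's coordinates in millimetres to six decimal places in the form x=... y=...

x=50.786150 y=0.956688

pitch radius r_p = m·N/2 = 1.370·74/2 = 50.690000
base radius r_b = r_p·cos α = 50.690000·cos 21.260° = 47.240272
roll angle φ = 22.642° = 0.39517745 rad
x = r_b·(cos φ + φ·sin φ) = 47.240272·(0.92292827 + 0.39517745·0.38497197) = 50.786150
y = r_b·(sin φ − φ·cos φ) = 47.240272·(0.38497197 − 0.39517745·0.92292827) = 0.956688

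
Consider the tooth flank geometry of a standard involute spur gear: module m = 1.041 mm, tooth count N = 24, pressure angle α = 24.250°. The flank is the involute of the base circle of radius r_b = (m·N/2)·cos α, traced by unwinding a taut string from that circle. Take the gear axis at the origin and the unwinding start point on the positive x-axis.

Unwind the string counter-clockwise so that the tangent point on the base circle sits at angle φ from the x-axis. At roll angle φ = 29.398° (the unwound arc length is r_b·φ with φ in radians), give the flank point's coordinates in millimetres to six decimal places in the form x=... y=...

pitch radius r_p = m·N/2 = 1.041·24/2 = 12.492000
base radius r_b = r_p·cos α = 12.492000·cos 24.250° = 11.389731
roll angle φ = 29.398° = 0.51309189 rad
x = r_b·(cos φ + φ·sin φ) = 11.389731·(0.87123095 + 0.51309189·0.49087334) = 12.791740
y = r_b·(sin φ − φ·cos φ) = 11.389731·(0.49087334 − 0.51309189·0.87123095) = 0.499460

x=12.791740 y=0.499460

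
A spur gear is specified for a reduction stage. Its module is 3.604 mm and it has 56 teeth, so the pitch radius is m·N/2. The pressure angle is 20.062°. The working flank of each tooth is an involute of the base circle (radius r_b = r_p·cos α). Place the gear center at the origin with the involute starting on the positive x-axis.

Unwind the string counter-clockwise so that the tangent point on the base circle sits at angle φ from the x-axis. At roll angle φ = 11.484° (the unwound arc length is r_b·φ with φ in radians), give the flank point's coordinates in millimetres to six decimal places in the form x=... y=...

pitch radius r_p = m·N/2 = 3.604·56/2 = 100.912000
base radius r_b = r_p·cos α = 100.912000·cos 20.062° = 94.788859
roll angle φ = 11.484° = 0.20043361 rad
x = r_b·(cos φ + φ·sin φ) = 94.788859·(0.97998034 + 0.20043361·0.19909428) = 96.673785
y = r_b·(sin φ − φ·cos φ) = 94.788859·(0.19909428 − 0.20043361·0.97998034) = 0.253397

x=96.673785 y=0.253397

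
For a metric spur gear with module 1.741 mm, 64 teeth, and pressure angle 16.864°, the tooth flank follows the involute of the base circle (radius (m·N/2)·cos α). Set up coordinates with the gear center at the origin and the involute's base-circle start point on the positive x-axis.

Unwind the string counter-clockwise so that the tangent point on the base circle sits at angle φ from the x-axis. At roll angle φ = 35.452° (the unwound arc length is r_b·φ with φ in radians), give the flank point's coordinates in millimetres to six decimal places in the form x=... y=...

x=62.566088 y=4.051098

pitch radius r_p = m·N/2 = 1.741·64/2 = 55.712000
base radius r_b = r_p·cos α = 55.712000·cos 16.864° = 53.316164
roll angle φ = 35.452° = 0.61875413 rad
x = r_b·(cos φ + φ·sin φ) = 53.316164·(0.81460172 + 0.61875413·0.58002072) = 62.566088
y = r_b·(sin φ − φ·cos φ) = 53.316164·(0.58002072 − 0.61875413·0.81460172) = 4.051098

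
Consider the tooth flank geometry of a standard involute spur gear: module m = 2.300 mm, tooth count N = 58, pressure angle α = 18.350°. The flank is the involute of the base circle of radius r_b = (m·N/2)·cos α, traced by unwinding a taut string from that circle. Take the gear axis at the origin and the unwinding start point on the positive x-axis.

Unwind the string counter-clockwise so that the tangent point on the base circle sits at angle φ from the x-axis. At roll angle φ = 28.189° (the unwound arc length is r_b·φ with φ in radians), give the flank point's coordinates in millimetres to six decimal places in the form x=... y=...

x=70.512972 y=2.452800

pitch radius r_p = m·N/2 = 2.300·58/2 = 66.700000
base radius r_b = r_p·cos α = 66.700000·cos 18.350° = 63.308379
roll angle φ = 28.189° = 0.49199086 rad
x = r_b·(cos φ + φ·sin φ) = 63.308379·(0.88139416 + 0.49199086·0.47238156) = 70.512972
y = r_b·(sin φ − φ·cos φ) = 63.308379·(0.47238156 − 0.49199086·0.88139416) = 2.452800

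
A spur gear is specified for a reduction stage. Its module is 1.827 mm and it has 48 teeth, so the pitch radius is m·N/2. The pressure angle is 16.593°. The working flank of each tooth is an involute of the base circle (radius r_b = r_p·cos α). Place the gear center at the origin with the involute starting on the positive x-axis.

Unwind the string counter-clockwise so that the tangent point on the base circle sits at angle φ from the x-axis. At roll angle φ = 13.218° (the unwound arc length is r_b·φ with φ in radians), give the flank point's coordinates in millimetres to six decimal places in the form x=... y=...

x=43.125460 y=0.171069

pitch radius r_p = m·N/2 = 1.827·48/2 = 43.848000
base radius r_b = r_p·cos α = 43.848000·cos 16.593° = 42.022058
roll angle φ = 13.218° = 0.23069762 rad
x = r_b·(cos φ + φ·sin φ) = 42.022058·(0.97350712 + 0.23069762·0.22865672) = 43.125460
y = r_b·(sin φ − φ·cos φ) = 42.022058·(0.22865672 − 0.23069762·0.97350712) = 0.171069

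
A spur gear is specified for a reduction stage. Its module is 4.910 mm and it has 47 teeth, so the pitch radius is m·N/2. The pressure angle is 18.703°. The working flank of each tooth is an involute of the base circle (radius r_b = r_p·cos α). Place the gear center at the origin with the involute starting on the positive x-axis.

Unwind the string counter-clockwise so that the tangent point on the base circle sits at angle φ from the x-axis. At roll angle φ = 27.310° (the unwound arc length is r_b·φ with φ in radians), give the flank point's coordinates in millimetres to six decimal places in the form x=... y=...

pitch radius r_p = m·N/2 = 4.910·47/2 = 115.385000
base radius r_b = r_p·cos α = 115.385000·cos 18.703° = 109.291921
roll angle φ = 27.310° = 0.47664942 rad
x = r_b·(cos φ + φ·sin φ) = 109.291921·(0.88853717 + 0.47664942·0.45880464) = 121.010871
y = r_b·(sin φ − φ·cos φ) = 109.291921·(0.45880464 − 0.47664942·0.88853717) = 3.856247

x=121.010871 y=3.856247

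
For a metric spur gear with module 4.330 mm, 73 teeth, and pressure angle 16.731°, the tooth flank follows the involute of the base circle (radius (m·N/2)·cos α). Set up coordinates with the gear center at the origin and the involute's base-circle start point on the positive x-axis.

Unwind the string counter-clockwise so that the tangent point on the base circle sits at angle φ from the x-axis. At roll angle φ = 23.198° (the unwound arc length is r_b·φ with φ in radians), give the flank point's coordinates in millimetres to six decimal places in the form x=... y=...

pitch radius r_p = m·N/2 = 4.330·73/2 = 158.045000
base radius r_b = r_p·cos α = 158.045000·cos 16.731° = 151.354462
roll angle φ = 23.198° = 0.40488148 rad
x = r_b·(cos φ + φ·sin φ) = 151.354462·(0.91914909 + 0.40488148·0.39390983) = 163.256353
y = r_b·(sin φ − φ·cos φ) = 151.354462·(0.39390983 − 0.40488148·0.91914909) = 3.293985

x=163.256353 y=3.293985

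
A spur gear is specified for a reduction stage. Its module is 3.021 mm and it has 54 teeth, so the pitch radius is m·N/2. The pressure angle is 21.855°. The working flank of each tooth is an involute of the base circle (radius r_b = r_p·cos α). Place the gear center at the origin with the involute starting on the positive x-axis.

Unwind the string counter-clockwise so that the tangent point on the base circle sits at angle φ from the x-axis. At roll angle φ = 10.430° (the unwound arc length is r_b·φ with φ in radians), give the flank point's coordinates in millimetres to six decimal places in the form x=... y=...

pitch radius r_p = m·N/2 = 3.021·54/2 = 81.567000
base radius r_b = r_p·cos α = 81.567000·cos 21.855° = 75.704691
roll angle φ = 10.430° = 0.18203784 rad
x = r_b·(cos φ + φ·sin φ) = 75.704691·(0.98347682 + 0.18203784·0.18103412) = 76.948661
y = r_b·(sin φ − φ·cos φ) = 75.704691·(0.18103412 − 0.18203784·0.98347682) = 0.151721

x=76.948661 y=0.151721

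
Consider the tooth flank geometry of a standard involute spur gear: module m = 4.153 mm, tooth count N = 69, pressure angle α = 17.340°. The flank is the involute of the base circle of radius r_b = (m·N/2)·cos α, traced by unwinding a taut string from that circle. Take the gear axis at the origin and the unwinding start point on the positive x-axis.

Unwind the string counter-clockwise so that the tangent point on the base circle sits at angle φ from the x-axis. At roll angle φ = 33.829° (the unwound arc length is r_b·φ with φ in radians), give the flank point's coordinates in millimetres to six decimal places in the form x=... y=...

x=158.568011 y=9.060319

pitch radius r_p = m·N/2 = 4.153·69/2 = 143.278500
base radius r_b = r_p·cos α = 143.278500·cos 17.340° = 136.766916
roll angle φ = 33.829° = 0.59042743 rad
x = r_b·(cos φ + φ·sin φ) = 136.766916·(0.83070280 + 0.59042743·0.55671614) = 158.568011
y = r_b·(sin φ − φ·cos φ) = 136.766916·(0.55671614 − 0.59042743·0.83070280) = 9.060319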